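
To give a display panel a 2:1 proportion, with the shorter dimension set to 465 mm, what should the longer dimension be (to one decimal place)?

2:1 = 2.00000.
Longer side = 465 × 2.00000 ≈ 930.000 → 930.0 mm.

930.0 mm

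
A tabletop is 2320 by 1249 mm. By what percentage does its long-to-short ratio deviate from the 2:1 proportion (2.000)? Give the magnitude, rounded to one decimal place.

Ratio = 2320 / 1249 ≈ 1.8575.
Ideal 2:1 = 2.0000. |1.8575 − 2.0000| / 2.0000 ≈ 7.13% → 7.1%.

7.1%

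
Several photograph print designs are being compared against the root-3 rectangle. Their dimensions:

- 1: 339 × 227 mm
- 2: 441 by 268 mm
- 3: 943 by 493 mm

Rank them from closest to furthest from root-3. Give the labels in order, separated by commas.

Ratios: 1 = 339 / 227 ≈ 1.493; 2 = 441 / 268 ≈ 1.646; 3 = 943 / 493 ≈ 1.913.
|Δ from 1.732|: 1 0.239; 2 0.086; 3 0.181.

2, 3, 1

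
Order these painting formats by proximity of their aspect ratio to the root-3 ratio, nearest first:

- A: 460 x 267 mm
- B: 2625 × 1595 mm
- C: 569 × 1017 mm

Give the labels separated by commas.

A: 460/267 ≈ 1.723 → |1.723 − 1.732| = 0.009
B: 2625/1595 ≈ 1.646 → |1.646 − 1.732| = 0.086
C: 1017/569 ≈ 1.787 → |1.787 − 1.732| = 0.055

A, C, B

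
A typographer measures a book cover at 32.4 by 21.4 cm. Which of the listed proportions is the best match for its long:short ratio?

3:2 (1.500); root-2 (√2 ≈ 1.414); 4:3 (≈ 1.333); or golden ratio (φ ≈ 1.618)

32.4/21.4 ≈ 1.514. Nearest candidates are 3:2 (1.500, off by 0.014) and root-2 (1.414, off by 0.100).

3:2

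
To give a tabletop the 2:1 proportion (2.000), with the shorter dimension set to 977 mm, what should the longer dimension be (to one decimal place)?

1954.0 mm

2:1 = 2.00000.
Longer side = 977 × 2.00000 ≈ 1954.000 → 1954.0 mm.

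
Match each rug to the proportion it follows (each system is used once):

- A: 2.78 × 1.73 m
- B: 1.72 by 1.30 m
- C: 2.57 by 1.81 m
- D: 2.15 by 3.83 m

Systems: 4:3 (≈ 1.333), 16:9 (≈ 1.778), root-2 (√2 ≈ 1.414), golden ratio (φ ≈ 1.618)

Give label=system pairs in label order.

A=golden ratio, B=4:3, C=root-2, D=16:9

Ratios: A ≈ 1.607; B ≈ 1.323; C ≈ 1.420; D ≈ 1.781.
Targets: 4:3 ≈ 1.333; 16:9 ≈ 1.778; root-2 ≈ 1.414; golden ratio ≈ 1.618.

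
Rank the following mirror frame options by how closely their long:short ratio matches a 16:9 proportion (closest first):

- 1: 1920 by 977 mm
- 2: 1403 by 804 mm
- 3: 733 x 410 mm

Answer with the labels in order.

3, 2, 1

Ratios: 1 = 1920 / 977 ≈ 1.965; 2 = 1403 / 804 ≈ 1.745; 3 = 733 / 410 ≈ 1.788.
|Δ from 1.778|: 1 0.187; 2 0.033; 3 0.010.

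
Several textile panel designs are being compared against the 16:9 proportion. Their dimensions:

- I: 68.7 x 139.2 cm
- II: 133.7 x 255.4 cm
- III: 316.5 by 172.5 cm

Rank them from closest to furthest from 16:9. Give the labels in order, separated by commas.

I: 139.2/68.7 ≈ 2.026 → |2.026 − 1.778| = 0.248
II: 255.4/133.7 ≈ 1.910 → |1.910 − 1.778| = 0.132
III: 316.5/172.5 ≈ 1.835 → |1.835 − 1.778| = 0.057

III, II, I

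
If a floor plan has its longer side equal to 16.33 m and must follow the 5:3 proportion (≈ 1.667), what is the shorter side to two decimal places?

5:3 ≈ 1.66667.
Shorter side = 16.33 ÷ 1.66667 ≈ 9.7980 → 9.80 m.

9.80 m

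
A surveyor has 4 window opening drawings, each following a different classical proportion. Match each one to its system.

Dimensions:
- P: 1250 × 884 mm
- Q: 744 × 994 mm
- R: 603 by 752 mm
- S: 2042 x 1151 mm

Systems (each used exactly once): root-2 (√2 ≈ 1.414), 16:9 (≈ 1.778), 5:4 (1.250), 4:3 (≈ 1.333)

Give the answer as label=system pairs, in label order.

P = 1250/884 ≈ 1.414 → root-2 (1.414)
Q = 994/744 ≈ 1.336 → 4:3 (1.333)
R = 752/603 ≈ 1.247 → 5:4 (1.250)
S = 2042/1151 ≈ 1.774 → 16:9 (1.778)

P=root-2, Q=4:3, R=5:4, S=16:9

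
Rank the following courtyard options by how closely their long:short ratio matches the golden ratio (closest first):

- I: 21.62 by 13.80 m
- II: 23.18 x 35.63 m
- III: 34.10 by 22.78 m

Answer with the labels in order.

I, II, III

I: 21.62/13.80 ≈ 1.567 → |1.567 − 1.618| = 0.051
II: 35.63/23.18 ≈ 1.537 → |1.537 − 1.618| = 0.081
III: 34.10/22.78 ≈ 1.497 → |1.497 − 1.618| = 0.121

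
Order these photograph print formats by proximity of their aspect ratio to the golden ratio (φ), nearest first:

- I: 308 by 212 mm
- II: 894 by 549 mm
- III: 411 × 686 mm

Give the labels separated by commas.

I: 308/212 ≈ 1.453 → |1.453 − 1.618| = 0.165
II: 894/549 ≈ 1.628 → |1.628 − 1.618| = 0.010
III: 686/411 ≈ 1.669 → |1.669 − 1.618| = 0.051

II, III, I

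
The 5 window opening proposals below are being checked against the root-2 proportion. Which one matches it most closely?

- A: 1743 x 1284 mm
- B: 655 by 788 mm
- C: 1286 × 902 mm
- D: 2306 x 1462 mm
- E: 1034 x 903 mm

Ratios (long/short): A ≈ 1.357; B ≈ 1.203; C ≈ 1.426; D ≈ 1.577; E ≈ 1.145.
root-2 ≈ 1.414; option C is nearest (Δ 0.012).

C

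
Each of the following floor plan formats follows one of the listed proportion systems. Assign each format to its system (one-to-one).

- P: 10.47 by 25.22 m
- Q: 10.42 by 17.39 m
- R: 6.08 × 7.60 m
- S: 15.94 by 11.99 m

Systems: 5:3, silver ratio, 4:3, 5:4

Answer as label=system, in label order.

P=silver ratio, Q=5:3, R=5:4, S=4:3

Ratios: P ≈ 2.409; Q ≈ 1.669; R ≈ 1.250; S ≈ 1.329.
Targets: 5:3 ≈ 1.667; silver ratio ≈ 2.414; 4:3 ≈ 1.333; 5:4 ≈ 1.250.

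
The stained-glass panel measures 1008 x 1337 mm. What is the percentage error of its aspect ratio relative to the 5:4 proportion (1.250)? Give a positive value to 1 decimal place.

Ratio = 1337 / 1008 ≈ 1.3264.
Ideal 5:4 = 1.2500. |1.3264 − 1.2500| / 1.2500 ≈ 6.11% → 6.1%.

6.1%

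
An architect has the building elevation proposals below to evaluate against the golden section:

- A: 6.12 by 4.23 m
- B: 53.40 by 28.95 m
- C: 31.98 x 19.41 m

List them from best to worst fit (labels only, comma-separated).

C, A, B

A: 6.12/4.23 ≈ 1.447 → |1.447 − 1.618| = 0.171
B: 53.40/28.95 ≈ 1.845 → |1.845 − 1.618| = 0.227
C: 31.98/19.41 ≈ 1.648 → |1.648 − 1.618| = 0.030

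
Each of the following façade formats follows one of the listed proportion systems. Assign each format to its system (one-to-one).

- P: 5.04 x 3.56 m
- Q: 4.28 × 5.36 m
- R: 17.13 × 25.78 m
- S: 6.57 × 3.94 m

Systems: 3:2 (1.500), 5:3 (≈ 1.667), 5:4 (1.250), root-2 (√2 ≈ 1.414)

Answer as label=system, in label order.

P=root-2, Q=5:4, R=3:2, S=5:3

Ratios: P ≈ 1.416; Q ≈ 1.252; R ≈ 1.505; S ≈ 1.668.
Targets: 3:2 ≈ 1.500; 5:3 ≈ 1.667; 5:4 ≈ 1.250; root-2 ≈ 1.414.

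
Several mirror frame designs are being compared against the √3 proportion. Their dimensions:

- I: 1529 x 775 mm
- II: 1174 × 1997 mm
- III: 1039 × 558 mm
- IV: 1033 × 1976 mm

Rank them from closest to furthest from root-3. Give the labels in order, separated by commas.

I: 1529/775 ≈ 1.973 → |1.973 − 1.732| = 0.241
II: 1997/1174 ≈ 1.701 → |1.701 − 1.732| = 0.031
III: 1039/558 ≈ 1.862 → |1.862 − 1.732| = 0.130
IV: 1976/1033 ≈ 1.913 → |1.913 − 1.732| = 0.181

II, III, IV, I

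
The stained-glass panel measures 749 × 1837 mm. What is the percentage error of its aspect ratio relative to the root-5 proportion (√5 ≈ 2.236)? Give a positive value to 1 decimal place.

9.7%

Ratio = 1837 / 749 ≈ 2.4526.
Ideal root-5 ≈ 2.2361. |2.4526 − 2.2361| / 2.2361 ≈ 9.68% → 9.7%.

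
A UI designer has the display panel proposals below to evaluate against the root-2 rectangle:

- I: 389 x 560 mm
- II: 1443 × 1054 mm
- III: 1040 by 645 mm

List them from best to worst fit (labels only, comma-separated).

I: 560/389 ≈ 1.440 → |1.440 − 1.414| = 0.026
II: 1443/1054 ≈ 1.369 → |1.369 − 1.414| = 0.045
III: 1040/645 ≈ 1.612 → |1.612 − 1.414| = 0.198

I, II, III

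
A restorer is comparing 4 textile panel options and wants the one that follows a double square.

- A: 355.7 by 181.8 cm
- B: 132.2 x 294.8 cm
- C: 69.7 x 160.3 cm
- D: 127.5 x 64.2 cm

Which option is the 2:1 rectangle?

D

Ratios (long/short): A ≈ 1.957; B ≈ 2.230; C ≈ 2.300; D ≈ 1.986.
2:1 ≈ 2.000; option D is nearest (Δ 0.014).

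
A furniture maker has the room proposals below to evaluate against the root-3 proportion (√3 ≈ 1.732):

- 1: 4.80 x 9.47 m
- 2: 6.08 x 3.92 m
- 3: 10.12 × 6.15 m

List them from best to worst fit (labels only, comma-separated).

1: 9.47/4.80 ≈ 1.973 → |1.973 − 1.732| = 0.241
2: 6.08/3.92 ≈ 1.551 → |1.551 − 1.732| = 0.181
3: 10.12/6.15 ≈ 1.646 → |1.646 − 1.732| = 0.086

3, 2, 1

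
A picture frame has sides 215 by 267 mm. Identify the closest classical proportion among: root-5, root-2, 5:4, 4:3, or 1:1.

Ratio = 267 / 215 ≈ 1.242.
Distances: root-5 2.236 (Δ 0.994); root-2 1.414 (Δ 0.172); 5:4 1.250 (Δ 0.008); 4:3 1.333 (Δ 0.091); 1:1 1.000 (Δ 0.242).

5:4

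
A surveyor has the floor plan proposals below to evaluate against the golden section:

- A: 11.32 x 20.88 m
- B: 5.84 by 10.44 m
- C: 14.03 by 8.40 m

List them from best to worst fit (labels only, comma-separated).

C, B, A

Ratios: A = 20.88 / 11.32 ≈ 1.845; B = 10.44 / 5.84 ≈ 1.788; C = 14.03 / 8.40 ≈ 1.670.
|Δ from 1.618|: A 0.227; B 0.170; C 0.052.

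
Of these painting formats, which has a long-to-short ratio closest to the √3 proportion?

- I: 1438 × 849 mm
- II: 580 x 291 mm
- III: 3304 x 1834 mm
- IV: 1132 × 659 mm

Target root-3 ≈ 1.732.
I: 1.694 (Δ0.038)  II: 1.993 (Δ0.261)  III: 1.802 (Δ0.070)  IV: 1.718 (Δ0.014)

IV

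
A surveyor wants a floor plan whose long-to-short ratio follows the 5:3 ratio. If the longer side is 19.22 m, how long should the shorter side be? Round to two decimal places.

5:3 ≈ 1.66667.
Shorter side = 19.22 ÷ 1.66667 ≈ 11.5320 → 11.53 m.

11.53 m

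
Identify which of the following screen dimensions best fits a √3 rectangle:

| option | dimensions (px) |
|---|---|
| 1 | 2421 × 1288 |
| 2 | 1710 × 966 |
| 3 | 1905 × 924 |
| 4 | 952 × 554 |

Ratios (long/short): 1 ≈ 1.880; 2 ≈ 1.770; 3 ≈ 2.062; 4 ≈ 1.718.
root-3 ≈ 1.732; option 4 is nearest (Δ 0.014).

4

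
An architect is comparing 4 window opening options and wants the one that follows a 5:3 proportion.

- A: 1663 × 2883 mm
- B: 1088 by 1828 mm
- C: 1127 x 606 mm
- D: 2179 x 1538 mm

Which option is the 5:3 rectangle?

B

Target 5:3 ≈ 1.667.
A: 1.734 (Δ0.067)  B: 1.680 (Δ0.013)  C: 1.860 (Δ0.193)  D: 1.417 (Δ0.250)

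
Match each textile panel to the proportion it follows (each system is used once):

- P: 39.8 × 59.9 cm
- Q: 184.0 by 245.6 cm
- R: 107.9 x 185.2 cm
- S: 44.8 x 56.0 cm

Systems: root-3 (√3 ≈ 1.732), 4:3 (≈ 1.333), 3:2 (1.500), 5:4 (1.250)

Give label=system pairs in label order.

P=3:2, Q=4:3, R=root-3, S=5:4

Ratios: P ≈ 1.505; Q ≈ 1.335; R ≈ 1.716; S ≈ 1.250.
Targets: root-3 ≈ 1.732; 4:3 ≈ 1.333; 3:2 ≈ 1.500; 5:4 ≈ 1.250.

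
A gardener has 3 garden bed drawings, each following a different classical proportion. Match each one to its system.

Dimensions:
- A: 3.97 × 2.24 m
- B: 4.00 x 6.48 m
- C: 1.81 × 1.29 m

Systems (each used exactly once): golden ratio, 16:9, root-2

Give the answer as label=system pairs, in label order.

Ratios: A ≈ 1.772; B ≈ 1.620; C ≈ 1.403.
Targets: golden ratio ≈ 1.618; 16:9 ≈ 1.778; root-2 ≈ 1.414.

A=16:9, B=golden ratio, C=root-2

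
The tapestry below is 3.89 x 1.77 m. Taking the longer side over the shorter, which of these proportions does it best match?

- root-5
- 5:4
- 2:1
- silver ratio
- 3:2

Ratio = 3.89 / 1.77 ≈ 2.198.
Distances: root-5 2.236 (Δ 0.038); 5:4 1.250 (Δ 0.948); 2:1 2.000 (Δ 0.198); silver ratio 2.414 (Δ 0.216); 3:2 1.500 (Δ 0.698).

root-5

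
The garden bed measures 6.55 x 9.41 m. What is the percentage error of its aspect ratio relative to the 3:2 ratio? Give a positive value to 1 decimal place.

4.2%

Ratio = 9.41 / 6.55 ≈ 1.4366.
Ideal 3:2 = 1.5000. |1.4366 − 1.5000| / 1.5000 ≈ 4.23% → 4.2%.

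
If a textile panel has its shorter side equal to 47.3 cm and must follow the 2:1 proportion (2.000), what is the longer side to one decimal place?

94.6 cm

2:1 = 2.00000.
Longer side = 47.3 × 2.00000 ≈ 94.600 → 94.6 cm.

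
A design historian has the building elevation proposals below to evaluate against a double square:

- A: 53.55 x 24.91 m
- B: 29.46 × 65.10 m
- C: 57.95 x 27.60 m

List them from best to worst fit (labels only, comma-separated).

C, A, B

Ratios: A = 53.55 / 24.91 ≈ 2.150; B = 65.10 / 29.46 ≈ 2.210; C = 57.95 / 27.60 ≈ 2.100.
|Δ from 2.000|: A 0.150; B 0.210; C 0.100.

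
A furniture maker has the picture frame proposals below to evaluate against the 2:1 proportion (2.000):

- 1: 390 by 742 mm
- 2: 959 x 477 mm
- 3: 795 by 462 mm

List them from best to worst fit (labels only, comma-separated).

2, 1, 3

1: 742/390 ≈ 1.903 → |1.903 − 2.000| = 0.097
2: 959/477 ≈ 2.010 → |2.010 − 2.000| = 0.010
3: 795/462 ≈ 1.721 → |1.721 − 2.000| = 0.279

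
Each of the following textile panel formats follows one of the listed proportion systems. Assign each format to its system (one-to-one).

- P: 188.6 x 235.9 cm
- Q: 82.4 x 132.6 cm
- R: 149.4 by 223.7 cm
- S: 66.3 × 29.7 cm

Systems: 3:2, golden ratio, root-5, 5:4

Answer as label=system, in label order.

P=5:4, Q=golden ratio, R=3:2, S=root-5

P = 235.9/188.6 ≈ 1.251 → 5:4 (1.250)
Q = 132.6/82.4 ≈ 1.609 → golden ratio (1.618)
R = 223.7/149.4 ≈ 1.497 → 3:2 (1.500)
S = 66.3/29.7 ≈ 2.232 → root-5 (2.236)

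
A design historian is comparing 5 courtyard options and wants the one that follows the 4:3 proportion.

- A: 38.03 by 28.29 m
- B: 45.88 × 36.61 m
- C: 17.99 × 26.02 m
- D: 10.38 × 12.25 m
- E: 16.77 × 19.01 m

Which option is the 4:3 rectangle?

Ratios (long/short): A ≈ 1.344; B ≈ 1.253; C ≈ 1.446; D ≈ 1.180; E ≈ 1.134.
4:3 ≈ 1.333; option A is nearest (Δ 0.011).

A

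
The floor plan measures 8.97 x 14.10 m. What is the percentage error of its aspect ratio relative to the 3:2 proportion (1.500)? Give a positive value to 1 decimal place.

Ratio = 14.10 / 8.97 ≈ 1.5719.
Ideal 3:2 = 1.5000. |1.5719 − 1.5000| / 1.5000 ≈ 4.79% → 4.8%.

4.8%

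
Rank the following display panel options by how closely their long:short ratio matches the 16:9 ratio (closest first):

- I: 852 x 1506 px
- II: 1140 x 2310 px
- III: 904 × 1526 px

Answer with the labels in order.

I, III, II

Ratios: I = 1506 / 852 ≈ 1.768; II = 2310 / 1140 ≈ 2.026; III = 1526 / 904 ≈ 1.688.
|Δ from 1.778|: I 0.010; II 0.248; III 0.090.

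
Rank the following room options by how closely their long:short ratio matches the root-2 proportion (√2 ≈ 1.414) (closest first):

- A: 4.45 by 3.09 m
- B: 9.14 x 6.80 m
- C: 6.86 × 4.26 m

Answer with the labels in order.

Ratios: A = 4.45 / 3.09 ≈ 1.440; B = 9.14 / 6.80 ≈ 1.344; C = 6.86 / 4.26 ≈ 1.610.
|Δ from 1.414|: A 0.026; B 0.070; C 0.196.

A, B, C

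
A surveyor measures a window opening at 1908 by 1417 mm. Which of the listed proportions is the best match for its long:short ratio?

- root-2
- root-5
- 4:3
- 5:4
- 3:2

1908/1417 ≈ 1.347. Nearest candidates are 4:3 (1.333, off by 0.014) and root-2 (1.414, off by 0.067).

4:3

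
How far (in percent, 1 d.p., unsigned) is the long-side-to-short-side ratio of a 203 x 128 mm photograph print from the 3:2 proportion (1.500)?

Ratio = 203 / 128 ≈ 1.5859.
Ideal 3:2 = 1.5000. |1.5859 − 1.5000| / 1.5000 ≈ 5.73% → 5.7%.

5.7%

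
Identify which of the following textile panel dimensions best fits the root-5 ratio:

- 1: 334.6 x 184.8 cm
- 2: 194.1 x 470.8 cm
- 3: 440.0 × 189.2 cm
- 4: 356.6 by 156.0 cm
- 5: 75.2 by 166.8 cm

5

Target root-5 ≈ 2.236.
1: 1.811 (Δ0.425)  2: 2.426 (Δ0.190)  3: 2.326 (Δ0.090)  4: 2.286 (Δ0.050)  5: 2.218 (Δ0.018)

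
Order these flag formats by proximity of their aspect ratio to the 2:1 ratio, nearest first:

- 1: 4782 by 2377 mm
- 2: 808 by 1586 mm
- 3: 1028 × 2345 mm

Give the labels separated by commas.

1, 2, 3

Ratios: 1 = 4782 / 2377 ≈ 2.012; 2 = 1586 / 808 ≈ 1.963; 3 = 2345 / 1028 ≈ 2.281.
|Δ from 2.000|: 1 0.012; 2 0.037; 3 0.281.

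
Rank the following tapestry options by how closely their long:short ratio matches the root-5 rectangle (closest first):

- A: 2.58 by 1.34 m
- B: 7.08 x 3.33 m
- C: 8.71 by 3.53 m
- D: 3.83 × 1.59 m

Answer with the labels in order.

A: 2.58/1.34 ≈ 1.925 → |1.925 − 2.236| = 0.311
B: 7.08/3.33 ≈ 2.126 → |2.126 − 2.236| = 0.110
C: 8.71/3.53 ≈ 2.467 → |2.467 − 2.236| = 0.231
D: 3.83/1.59 ≈ 2.409 → |2.409 − 2.236| = 0.173

B, D, C, A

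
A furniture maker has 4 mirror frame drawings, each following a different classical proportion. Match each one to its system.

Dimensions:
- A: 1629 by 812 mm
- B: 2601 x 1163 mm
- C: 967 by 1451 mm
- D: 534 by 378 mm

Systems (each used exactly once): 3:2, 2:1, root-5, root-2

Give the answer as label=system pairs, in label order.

Ratios: A ≈ 2.006; B ≈ 2.236; C ≈ 1.501; D ≈ 1.413.
Targets: 3:2 ≈ 1.500; 2:1 ≈ 2.000; root-5 ≈ 2.236; root-2 ≈ 1.414.

A=2:1, B=root-5, C=3:2, D=root-2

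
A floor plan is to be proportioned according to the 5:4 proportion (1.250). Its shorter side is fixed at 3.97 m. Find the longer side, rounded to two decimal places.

5:4 = 1.25000.
Longer side = 3.97 × 1.25000 ≈ 4.9625 → 4.96 m.

4.96 m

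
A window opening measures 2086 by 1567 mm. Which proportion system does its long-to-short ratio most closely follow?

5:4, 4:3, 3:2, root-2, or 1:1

2086/1567 ≈ 1.331. Nearest candidates are 4:3 (1.333, off by 0.002) and 5:4 (1.250, off by 0.081).

4:3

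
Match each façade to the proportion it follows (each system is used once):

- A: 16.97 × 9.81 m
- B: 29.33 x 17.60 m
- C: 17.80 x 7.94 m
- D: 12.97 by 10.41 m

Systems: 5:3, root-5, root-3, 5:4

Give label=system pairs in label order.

A=root-3, B=5:3, C=root-5, D=5:4

A = 16.97/9.81 ≈ 1.730 → root-3 (1.732)
B = 29.33/17.60 ≈ 1.666 → 5:3 (1.667)
C = 17.80/7.94 ≈ 2.242 → root-5 (2.236)
D = 12.97/10.41 ≈ 1.246 → 5:4 (1.250)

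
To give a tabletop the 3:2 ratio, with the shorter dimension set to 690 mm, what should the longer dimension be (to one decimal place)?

3:2 = 1.50000.
Longer side = 690 × 1.50000 ≈ 1035.000 → 1035.0 mm.

1035.0 mm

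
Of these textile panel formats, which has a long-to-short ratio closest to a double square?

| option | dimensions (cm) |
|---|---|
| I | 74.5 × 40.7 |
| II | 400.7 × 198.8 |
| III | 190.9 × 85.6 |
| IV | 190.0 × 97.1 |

II

Target 2:1 ≈ 2.000.
I: 1.830 (Δ0.170)  II: 2.016 (Δ0.016)  III: 2.230 (Δ0.230)  IV: 1.957 (Δ0.043)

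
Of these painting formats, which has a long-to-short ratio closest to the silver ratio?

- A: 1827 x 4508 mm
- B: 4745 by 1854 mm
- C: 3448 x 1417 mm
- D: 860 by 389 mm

Target silver ratio ≈ 2.414.
A: 2.467 (Δ0.053)  B: 2.559 (Δ0.145)  C: 2.433 (Δ0.019)  D: 2.211 (Δ0.203)

C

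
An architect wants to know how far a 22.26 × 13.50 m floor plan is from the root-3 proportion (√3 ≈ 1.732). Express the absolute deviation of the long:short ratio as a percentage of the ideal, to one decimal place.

4.8%

Ratio = 22.26 / 13.50 ≈ 1.6489.
Ideal root-3 ≈ 1.7321. |1.6489 − 1.7321| / 1.7321 ≈ 4.80% → 4.8%.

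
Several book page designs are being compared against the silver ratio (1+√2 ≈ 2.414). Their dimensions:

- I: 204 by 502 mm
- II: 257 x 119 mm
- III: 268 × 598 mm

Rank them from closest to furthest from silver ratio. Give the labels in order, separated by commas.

I: 502/204 ≈ 2.461 → |2.461 − 2.414| = 0.047
II: 257/119 ≈ 2.160 → |2.160 − 2.414| = 0.254
III: 598/268 ≈ 2.231 → |2.231 − 2.414| = 0.183

I, III, II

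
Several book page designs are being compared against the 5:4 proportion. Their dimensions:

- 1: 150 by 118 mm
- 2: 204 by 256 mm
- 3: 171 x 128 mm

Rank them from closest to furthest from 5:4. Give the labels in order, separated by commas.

1: 150/118 ≈ 1.271 → |1.271 − 1.250| = 0.021
2: 256/204 ≈ 1.255 → |1.255 − 1.250| = 0.005
3: 171/128 ≈ 1.336 → |1.336 − 1.250| = 0.086

2, 1, 3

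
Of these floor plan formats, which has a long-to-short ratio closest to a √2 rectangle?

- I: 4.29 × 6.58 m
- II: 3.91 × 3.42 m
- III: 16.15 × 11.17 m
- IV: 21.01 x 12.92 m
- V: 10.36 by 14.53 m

V

Ratios (long/short): I ≈ 1.534; II ≈ 1.143; III ≈ 1.446; IV ≈ 1.626; V ≈ 1.403.
root-2 ≈ 1.414; option V is nearest (Δ 0.011).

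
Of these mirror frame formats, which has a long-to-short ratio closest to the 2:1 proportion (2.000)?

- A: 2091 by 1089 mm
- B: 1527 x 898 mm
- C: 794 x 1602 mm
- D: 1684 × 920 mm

Ratios (long/short): A ≈ 1.920; B ≈ 1.700; C ≈ 2.018; D ≈ 1.830.
2:1 ≈ 2.000; option C is nearest (Δ 0.018).

C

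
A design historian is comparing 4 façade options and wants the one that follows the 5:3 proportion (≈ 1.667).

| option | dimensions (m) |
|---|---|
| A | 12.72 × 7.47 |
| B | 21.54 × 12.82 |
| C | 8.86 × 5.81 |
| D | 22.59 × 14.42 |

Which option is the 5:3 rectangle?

Ratios (long/short): A ≈ 1.703; B ≈ 1.680; C ≈ 1.525; D ≈ 1.567.
5:3 ≈ 1.667; option B is nearest (Δ 0.013).

B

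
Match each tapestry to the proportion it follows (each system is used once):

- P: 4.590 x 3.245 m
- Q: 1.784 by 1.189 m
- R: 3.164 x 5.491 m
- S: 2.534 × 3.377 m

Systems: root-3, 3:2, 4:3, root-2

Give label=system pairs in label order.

P=root-2, Q=3:2, R=root-3, S=4:3

Ratios: P ≈ 1.414; Q ≈ 1.500; R ≈ 1.735; S ≈ 1.333.
Targets: root-3 ≈ 1.732; 3:2 ≈ 1.500; 4:3 ≈ 1.333; root-2 ≈ 1.414.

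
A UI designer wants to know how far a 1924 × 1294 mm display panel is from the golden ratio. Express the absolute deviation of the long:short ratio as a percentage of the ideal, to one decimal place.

Ratio = 1924 / 1294 ≈ 1.4869.
Ideal golden ratio ≈ 1.6180. |1.4869 − 1.6180| / 1.6180 ≈ 8.10% → 8.1%.

8.1%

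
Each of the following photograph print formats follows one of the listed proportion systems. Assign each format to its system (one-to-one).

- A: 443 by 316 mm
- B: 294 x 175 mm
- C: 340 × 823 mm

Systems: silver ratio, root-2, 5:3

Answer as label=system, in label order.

A=root-2, B=5:3, C=silver ratio

A = 443/316 ≈ 1.402 → root-2 (1.414)
B = 294/175 ≈ 1.680 → 5:3 (1.667)
C = 823/340 ≈ 2.421 → silver ratio (2.414)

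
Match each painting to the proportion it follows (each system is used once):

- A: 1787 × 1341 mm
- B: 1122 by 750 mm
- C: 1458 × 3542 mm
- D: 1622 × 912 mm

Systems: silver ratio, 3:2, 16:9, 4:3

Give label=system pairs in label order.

A=4:3, B=3:2, C=silver ratio, D=16:9

A = 1787/1341 ≈ 1.333 → 4:3 (1.333)
B = 1122/750 ≈ 1.496 → 3:2 (1.500)
C = 3542/1458 ≈ 2.429 → silver ratio (2.414)
D = 1622/912 ≈ 1.779 → 16:9 (1.778)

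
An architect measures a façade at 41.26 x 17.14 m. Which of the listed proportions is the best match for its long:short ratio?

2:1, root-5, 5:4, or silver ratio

silver ratio

Ratio = 41.26 / 17.14 ≈ 2.407.
Distances: 2:1 2.000 (Δ 0.407); root-5 2.236 (Δ 0.171); 5:4 1.250 (Δ 1.157); silver ratio 2.414 (Δ 0.007).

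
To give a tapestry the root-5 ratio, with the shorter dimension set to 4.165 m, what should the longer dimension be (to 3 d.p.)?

9.313 m

root-5 ≈ 2.23607.
Longer side = 4.165 × 2.23607 ≈ 9.31323 → 9.313 m.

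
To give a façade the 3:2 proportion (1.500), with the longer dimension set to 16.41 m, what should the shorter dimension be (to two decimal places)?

10.94 m

3:2 = 1.50000.
Shorter side = 16.41 ÷ 1.50000 ≈ 10.9400 → 10.94 m.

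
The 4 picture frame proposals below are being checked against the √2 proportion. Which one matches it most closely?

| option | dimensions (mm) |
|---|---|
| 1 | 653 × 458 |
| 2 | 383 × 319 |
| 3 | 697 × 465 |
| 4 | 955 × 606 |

Ratios (long/short): 1 ≈ 1.426; 2 ≈ 1.201; 3 ≈ 1.499; 4 ≈ 1.576.
root-2 ≈ 1.414; option 1 is nearest (Δ 0.012).

1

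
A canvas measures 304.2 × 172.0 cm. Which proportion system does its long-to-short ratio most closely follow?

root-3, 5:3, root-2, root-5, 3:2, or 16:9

304.2/172.0 ≈ 1.769. Nearest candidates are 16:9 (1.778, off by 0.009) and root-3 (1.732, off by 0.037).

16:9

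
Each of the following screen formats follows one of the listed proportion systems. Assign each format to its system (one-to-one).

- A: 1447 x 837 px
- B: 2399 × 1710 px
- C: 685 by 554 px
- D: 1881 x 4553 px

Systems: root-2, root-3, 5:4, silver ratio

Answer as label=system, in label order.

A=root-3, B=root-2, C=5:4, D=silver ratio

A = 1447/837 ≈ 1.729 → root-3 (1.732)
B = 2399/1710 ≈ 1.403 → root-2 (1.414)
C = 685/554 ≈ 1.236 → 5:4 (1.250)
D = 4553/1881 ≈ 2.421 → silver ratio (2.414)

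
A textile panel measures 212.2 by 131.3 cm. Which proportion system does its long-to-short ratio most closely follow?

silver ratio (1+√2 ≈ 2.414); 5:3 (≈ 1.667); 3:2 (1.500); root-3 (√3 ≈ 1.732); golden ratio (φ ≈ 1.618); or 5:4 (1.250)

Ratio = 212.2 / 131.3 ≈ 1.616.
Distances: silver ratio 2.414 (Δ 0.798); 5:3 1.667 (Δ 0.051); 3:2 1.500 (Δ 0.116); root-3 1.732 (Δ 0.116); golden ratio 1.618 (Δ 0.002); 5:4 1.250 (Δ 0.366).

golden ratio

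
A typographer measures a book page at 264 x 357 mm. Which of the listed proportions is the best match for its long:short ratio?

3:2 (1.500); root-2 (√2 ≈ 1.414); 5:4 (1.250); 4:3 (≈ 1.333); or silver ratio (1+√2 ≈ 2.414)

4:3

357/264 ≈ 1.352. Nearest candidates are 4:3 (1.333, off by 0.019) and root-2 (1.414, off by 0.062).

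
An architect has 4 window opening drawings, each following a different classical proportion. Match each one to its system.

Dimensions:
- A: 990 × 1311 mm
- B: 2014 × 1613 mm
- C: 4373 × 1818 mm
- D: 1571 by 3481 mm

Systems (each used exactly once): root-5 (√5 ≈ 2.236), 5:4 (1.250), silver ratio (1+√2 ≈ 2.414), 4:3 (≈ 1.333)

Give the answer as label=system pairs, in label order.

A = 1311/990 ≈ 1.324 → 4:3 (1.333)
B = 2014/1613 ≈ 1.249 → 5:4 (1.250)
C = 4373/1818 ≈ 2.405 → silver ratio (2.414)
D = 3481/1571 ≈ 2.216 → root-5 (2.236)

A=4:3, B=5:4, C=silver ratio, D=root-5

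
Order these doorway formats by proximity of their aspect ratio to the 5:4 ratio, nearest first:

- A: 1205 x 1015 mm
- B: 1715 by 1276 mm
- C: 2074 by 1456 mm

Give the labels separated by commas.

A, B, C

Ratios: A = 1205 / 1015 ≈ 1.187; B = 1715 / 1276 ≈ 1.344; C = 2074 / 1456 ≈ 1.424.
|Δ from 1.250|: A 0.063; B 0.094; C 0.174.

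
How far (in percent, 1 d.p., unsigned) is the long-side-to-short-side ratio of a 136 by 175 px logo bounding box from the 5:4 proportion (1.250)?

Ratio = 175 / 136 ≈ 1.2868.
Ideal 5:4 = 1.2500. |1.2868 − 1.2500| / 1.2500 ≈ 2.94% → 2.9%.

2.9%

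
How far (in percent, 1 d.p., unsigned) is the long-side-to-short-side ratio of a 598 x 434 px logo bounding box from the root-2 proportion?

2.6%

Ratio = 598 / 434 ≈ 1.3779.
Ideal root-2 ≈ 1.4142. |1.3779 − 1.4142| / 1.4142 ≈ 2.57% → 2.6%.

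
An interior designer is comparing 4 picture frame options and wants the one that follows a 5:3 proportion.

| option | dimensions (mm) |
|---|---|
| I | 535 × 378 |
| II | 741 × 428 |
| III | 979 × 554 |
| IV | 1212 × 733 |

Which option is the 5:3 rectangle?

IV

Target 5:3 ≈ 1.667.
I: 1.415 (Δ0.252)  II: 1.731 (Δ0.064)  III: 1.767 (Δ0.100)  IV: 1.653 (Δ0.014)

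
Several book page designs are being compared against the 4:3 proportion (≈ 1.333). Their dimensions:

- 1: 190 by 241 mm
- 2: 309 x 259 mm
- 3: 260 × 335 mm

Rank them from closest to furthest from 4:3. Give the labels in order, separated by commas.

1: 241/190 ≈ 1.268 → |1.268 − 1.333| = 0.065
2: 309/259 ≈ 1.193 → |1.193 − 1.333| = 0.140
3: 335/260 ≈ 1.288 → |1.288 − 1.333| = 0.045

3, 1, 2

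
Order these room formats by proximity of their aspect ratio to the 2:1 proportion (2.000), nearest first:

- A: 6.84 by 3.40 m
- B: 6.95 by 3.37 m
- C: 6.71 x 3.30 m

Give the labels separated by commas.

A, C, B

A: 6.84/3.40 ≈ 2.012 → |2.012 − 2.000| = 0.012
B: 6.95/3.37 ≈ 2.062 → |2.062 − 2.000| = 0.062
C: 6.71/3.30 ≈ 2.033 → |2.033 − 2.000| = 0.033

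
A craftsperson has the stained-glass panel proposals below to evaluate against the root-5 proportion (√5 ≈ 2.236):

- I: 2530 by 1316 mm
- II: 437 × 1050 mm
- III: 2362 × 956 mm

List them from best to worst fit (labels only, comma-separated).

Ratios: I = 2530 / 1316 ≈ 1.922; II = 1050 / 437 ≈ 2.403; III = 2362 / 956 ≈ 2.471.
|Δ from 2.236|: I 0.314; II 0.167; III 0.235.

II, III, I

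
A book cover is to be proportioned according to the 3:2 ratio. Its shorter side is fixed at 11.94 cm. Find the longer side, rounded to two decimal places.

3:2 = 1.50000.
Longer side = 11.94 × 1.50000 ≈ 17.9100 → 17.91 cm.

17.91 cm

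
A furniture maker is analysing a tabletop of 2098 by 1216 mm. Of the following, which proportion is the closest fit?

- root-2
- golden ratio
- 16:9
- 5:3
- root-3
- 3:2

root-3

Ratio = 2098 / 1216 ≈ 1.725.
Distances: root-2 1.414 (Δ 0.311); golden ratio 1.618 (Δ 0.107); 16:9 1.778 (Δ 0.053); 5:3 1.667 (Δ 0.058); root-3 1.732 (Δ 0.007); 3:2 1.500 (Δ 0.225).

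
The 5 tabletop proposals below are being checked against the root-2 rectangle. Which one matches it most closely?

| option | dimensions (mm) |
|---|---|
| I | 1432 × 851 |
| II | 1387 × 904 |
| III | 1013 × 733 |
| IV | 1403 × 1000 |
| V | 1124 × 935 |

IV

Target root-2 ≈ 1.414.
I: 1.683 (Δ0.269)  II: 1.534 (Δ0.120)  III: 1.382 (Δ0.032)  IV: 1.403 (Δ0.011)  V: 1.202 (Δ0.212)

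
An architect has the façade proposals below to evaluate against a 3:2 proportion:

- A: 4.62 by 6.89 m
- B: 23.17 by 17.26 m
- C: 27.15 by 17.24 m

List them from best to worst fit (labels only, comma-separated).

A, C, B

A: 6.89/4.62 ≈ 1.491 → |1.491 − 1.500| = 0.009
B: 23.17/17.26 ≈ 1.342 → |1.342 − 1.500| = 0.158
C: 27.15/17.24 ≈ 1.575 → |1.575 − 1.500| = 0.075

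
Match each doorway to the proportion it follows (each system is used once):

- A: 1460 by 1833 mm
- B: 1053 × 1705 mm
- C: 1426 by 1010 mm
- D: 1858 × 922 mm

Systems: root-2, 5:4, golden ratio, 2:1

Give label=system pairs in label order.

A=5:4, B=golden ratio, C=root-2, D=2:1

Ratios: A ≈ 1.255; B ≈ 1.619; C ≈ 1.412; D ≈ 2.015.
Targets: root-2 ≈ 1.414; 5:4 ≈ 1.250; golden ratio ≈ 1.618; 2:1 ≈ 2.000.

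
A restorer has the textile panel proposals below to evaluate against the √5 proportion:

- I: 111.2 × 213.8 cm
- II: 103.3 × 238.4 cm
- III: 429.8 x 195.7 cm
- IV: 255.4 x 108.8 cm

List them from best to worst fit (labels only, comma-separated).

III, II, IV, I

I: 213.8/111.2 ≈ 1.923 → |1.923 − 2.236| = 0.313
II: 238.4/103.3 ≈ 2.308 → |2.308 − 2.236| = 0.072
III: 429.8/195.7 ≈ 2.196 → |2.196 − 2.236| = 0.040
IV: 255.4/108.8 ≈ 2.347 → |2.347 − 2.236| = 0.111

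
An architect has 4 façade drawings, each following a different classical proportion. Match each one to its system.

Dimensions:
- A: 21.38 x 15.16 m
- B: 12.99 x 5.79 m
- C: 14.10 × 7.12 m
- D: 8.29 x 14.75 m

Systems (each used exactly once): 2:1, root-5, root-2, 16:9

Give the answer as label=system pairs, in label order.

A=root-2, B=root-5, C=2:1, D=16:9

Ratios: A ≈ 1.410; B ≈ 2.244; C ≈ 1.980; D ≈ 1.779.
Targets: 2:1 ≈ 2.000; root-5 ≈ 2.236; root-2 ≈ 1.414; 16:9 ≈ 1.778.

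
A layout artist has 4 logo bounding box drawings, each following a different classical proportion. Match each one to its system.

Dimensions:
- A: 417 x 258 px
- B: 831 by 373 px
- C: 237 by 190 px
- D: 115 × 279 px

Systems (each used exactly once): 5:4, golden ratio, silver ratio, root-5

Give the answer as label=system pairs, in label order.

A = 417/258 ≈ 1.616 → golden ratio (1.618)
B = 831/373 ≈ 2.228 → root-5 (2.236)
C = 237/190 ≈ 1.247 → 5:4 (1.250)
D = 279/115 ≈ 2.426 → silver ratio (2.414)

A=golden ratio, B=root-5, C=5:4, D=silver ratio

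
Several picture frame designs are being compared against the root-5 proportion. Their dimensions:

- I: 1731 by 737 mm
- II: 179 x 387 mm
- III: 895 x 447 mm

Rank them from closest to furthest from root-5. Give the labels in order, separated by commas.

Ratios: I = 1731 / 737 ≈ 2.349; II = 387 / 179 ≈ 2.162; III = 895 / 447 ≈ 2.002.
|Δ from 2.236|: I 0.113; II 0.074; III 0.234.

II, I, III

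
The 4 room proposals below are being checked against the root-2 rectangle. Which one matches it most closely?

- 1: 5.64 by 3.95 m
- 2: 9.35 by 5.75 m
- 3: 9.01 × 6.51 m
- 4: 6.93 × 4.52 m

1

Ratios (long/short): 1 ≈ 1.428; 2 ≈ 1.626; 3 ≈ 1.384; 4 ≈ 1.533.
root-2 ≈ 1.414; option 1 is nearest (Δ 0.014).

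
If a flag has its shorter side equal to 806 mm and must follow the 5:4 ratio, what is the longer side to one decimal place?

5:4 = 1.25000.
Longer side = 806 × 1.25000 ≈ 1007.500 → 1007.5 mm.

1007.5 mm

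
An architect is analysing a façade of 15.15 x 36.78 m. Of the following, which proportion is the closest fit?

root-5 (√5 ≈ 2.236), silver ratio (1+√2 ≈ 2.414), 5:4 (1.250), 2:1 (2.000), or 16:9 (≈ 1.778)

36.78/15.15 ≈ 2.428. Nearest candidates are silver ratio (2.414, off by 0.014) and root-5 (2.236, off by 0.192).

silver ratio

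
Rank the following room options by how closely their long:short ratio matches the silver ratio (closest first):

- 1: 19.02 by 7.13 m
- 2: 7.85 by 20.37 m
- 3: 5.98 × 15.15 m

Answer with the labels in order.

3, 2, 1

Ratios: 1 = 19.02 / 7.13 ≈ 2.668; 2 = 20.37 / 7.85 ≈ 2.595; 3 = 15.15 / 5.98 ≈ 2.533.
|Δ from 2.414|: 1 0.254; 2 0.181; 3 0.119.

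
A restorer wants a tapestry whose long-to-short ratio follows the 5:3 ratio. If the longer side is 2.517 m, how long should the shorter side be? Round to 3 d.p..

1.510 m

5:3 ≈ 1.66667.
Shorter side = 2.517 ÷ 1.66667 ≈ 1.51020 → 1.510 m.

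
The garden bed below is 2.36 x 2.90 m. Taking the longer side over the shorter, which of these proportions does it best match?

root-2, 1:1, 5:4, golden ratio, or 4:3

5:4

Ratio = 2.90 / 2.36 ≈ 1.229.
Distances: root-2 1.414 (Δ 0.185); 1:1 1.000 (Δ 0.229); 5:4 1.250 (Δ 0.021); golden ratio 1.618 (Δ 0.389); 4:3 1.333 (Δ 0.104).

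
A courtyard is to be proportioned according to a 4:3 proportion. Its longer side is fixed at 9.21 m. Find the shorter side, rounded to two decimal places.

4:3 ≈ 1.33333.
Shorter side = 9.21 ÷ 1.33333 ≈ 6.9075 → 6.91 m.

6.91 m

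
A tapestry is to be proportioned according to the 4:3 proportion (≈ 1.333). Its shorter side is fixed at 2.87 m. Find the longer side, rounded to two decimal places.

3.83 m

4:3 ≈ 1.33333.
Longer side = 2.87 × 1.33333 ≈ 3.8267 → 3.83 m.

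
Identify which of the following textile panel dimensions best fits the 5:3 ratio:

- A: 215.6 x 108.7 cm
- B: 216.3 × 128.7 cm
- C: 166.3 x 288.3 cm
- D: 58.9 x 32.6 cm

B

Ratios (long/short): A ≈ 1.983; B ≈ 1.681; C ≈ 1.734; D ≈ 1.807.
5:3 ≈ 1.667; option B is nearest (Δ 0.014).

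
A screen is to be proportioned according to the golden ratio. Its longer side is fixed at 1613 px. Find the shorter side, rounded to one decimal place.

996.9 px

golden ratio ≈ 1.61803.
Shorter side = 1613 ÷ 1.61803 ≈ 996.891 → 996.9 px.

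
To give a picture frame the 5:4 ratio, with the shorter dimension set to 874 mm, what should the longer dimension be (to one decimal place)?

1092.5 mm

5:4 = 1.25000.
Longer side = 874 × 1.25000 ≈ 1092.500 → 1092.5 mm.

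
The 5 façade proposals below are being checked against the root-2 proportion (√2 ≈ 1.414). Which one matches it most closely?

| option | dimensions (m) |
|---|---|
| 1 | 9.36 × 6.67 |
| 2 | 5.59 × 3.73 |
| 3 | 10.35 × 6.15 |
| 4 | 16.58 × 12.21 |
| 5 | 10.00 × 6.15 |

Target root-2 ≈ 1.414.
1: 1.403 (Δ0.011)  2: 1.499 (Δ0.085)  3: 1.683 (Δ0.269)  4: 1.358 (Δ0.056)  5: 1.626 (Δ0.212)

1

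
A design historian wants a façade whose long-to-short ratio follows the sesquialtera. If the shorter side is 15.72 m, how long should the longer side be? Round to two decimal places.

23.58 m

3:2 = 1.50000.
Longer side = 15.72 × 1.50000 ≈ 23.5800 → 23.58 m.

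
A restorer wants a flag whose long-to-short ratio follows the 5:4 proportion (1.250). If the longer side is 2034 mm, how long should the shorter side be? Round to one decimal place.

1627.2 mm

5:4 = 1.25000.
Shorter side = 2034 ÷ 1.25000 ≈ 1627.200 → 1627.2 mm.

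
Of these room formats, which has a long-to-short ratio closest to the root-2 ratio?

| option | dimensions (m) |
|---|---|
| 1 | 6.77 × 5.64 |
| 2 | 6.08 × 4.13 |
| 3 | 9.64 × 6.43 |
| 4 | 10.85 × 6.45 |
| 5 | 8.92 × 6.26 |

5

Target root-2 ≈ 1.414.
1: 1.200 (Δ0.214)  2: 1.472 (Δ0.058)  3: 1.499 (Δ0.085)  4: 1.682 (Δ0.268)  5: 1.425 (Δ0.011)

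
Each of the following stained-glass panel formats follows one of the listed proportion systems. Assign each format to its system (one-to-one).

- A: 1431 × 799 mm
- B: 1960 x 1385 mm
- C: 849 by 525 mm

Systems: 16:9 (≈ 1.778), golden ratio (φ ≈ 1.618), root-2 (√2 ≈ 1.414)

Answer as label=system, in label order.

A = 1431/799 ≈ 1.791 → 16:9 (1.778)
B = 1960/1385 ≈ 1.415 → root-2 (1.414)
C = 849/525 ≈ 1.617 → golden ratio (1.618)

A=16:9, B=root-2, C=golden ratio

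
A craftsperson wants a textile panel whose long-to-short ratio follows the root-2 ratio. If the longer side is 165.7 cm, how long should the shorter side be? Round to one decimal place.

117.2 cm

root-2 ≈ 1.41421.
Shorter side = 165.7 ÷ 1.41421 ≈ 117.168 → 117.2 cm.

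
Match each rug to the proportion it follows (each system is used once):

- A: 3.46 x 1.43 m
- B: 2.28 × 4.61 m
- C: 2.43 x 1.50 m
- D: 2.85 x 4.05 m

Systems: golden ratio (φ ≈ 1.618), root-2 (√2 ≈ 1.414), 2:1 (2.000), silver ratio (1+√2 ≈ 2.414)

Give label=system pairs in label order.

A=silver ratio, B=2:1, C=golden ratio, D=root-2

A = 3.46/1.43 ≈ 2.420 → silver ratio (2.414)
B = 4.61/2.28 ≈ 2.022 → 2:1 (2.000)
C = 2.43/1.50 ≈ 1.620 → golden ratio (1.618)
D = 4.05/2.85 ≈ 1.421 → root-2 (1.414)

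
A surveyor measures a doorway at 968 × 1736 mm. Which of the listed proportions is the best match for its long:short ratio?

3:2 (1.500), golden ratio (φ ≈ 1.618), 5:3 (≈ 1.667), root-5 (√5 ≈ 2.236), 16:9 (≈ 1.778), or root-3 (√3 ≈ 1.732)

16:9

Ratio = 1736 / 968 ≈ 1.793.
Distances: 3:2 1.500 (Δ 0.293); golden ratio 1.618 (Δ 0.175); 5:3 1.667 (Δ 0.126); root-5 2.236 (Δ 0.443); 16:9 1.778 (Δ 0.015); root-3 1.732 (Δ 0.061).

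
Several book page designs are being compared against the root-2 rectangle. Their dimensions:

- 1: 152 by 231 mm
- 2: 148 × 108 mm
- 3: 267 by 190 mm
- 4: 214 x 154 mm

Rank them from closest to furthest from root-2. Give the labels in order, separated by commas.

Ratios: 1 = 231 / 152 ≈ 1.520; 2 = 148 / 108 ≈ 1.370; 3 = 267 / 190 ≈ 1.405; 4 = 214 / 154 ≈ 1.390.
|Δ from 1.414|: 1 0.106; 2 0.044; 3 0.009; 4 0.024.

3, 4, 2, 1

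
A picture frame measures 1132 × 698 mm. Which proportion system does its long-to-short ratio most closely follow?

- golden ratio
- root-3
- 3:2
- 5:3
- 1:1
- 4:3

1132/698 ≈ 1.622. Nearest candidates are golden ratio (1.618, off by 0.004) and 5:3 (1.667, off by 0.045).

golden ratio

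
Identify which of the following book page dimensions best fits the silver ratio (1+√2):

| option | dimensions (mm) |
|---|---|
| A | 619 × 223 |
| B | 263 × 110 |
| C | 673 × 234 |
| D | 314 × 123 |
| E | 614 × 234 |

Ratios (long/short): A ≈ 2.776; B ≈ 2.391; C ≈ 2.876; D ≈ 2.553; E ≈ 2.624.
silver ratio ≈ 2.414; option B is nearest (Δ 0.023).

B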